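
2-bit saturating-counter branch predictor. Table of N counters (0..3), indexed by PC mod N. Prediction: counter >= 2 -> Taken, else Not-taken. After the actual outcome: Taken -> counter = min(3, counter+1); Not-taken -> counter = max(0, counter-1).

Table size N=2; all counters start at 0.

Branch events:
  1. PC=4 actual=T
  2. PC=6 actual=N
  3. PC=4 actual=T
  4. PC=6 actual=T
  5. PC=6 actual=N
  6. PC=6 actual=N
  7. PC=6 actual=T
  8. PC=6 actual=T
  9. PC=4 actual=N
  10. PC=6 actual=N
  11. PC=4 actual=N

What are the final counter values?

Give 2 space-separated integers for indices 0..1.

Ev 1: PC=4 idx=0 pred=N actual=T -> ctr[0]=1
Ev 2: PC=6 idx=0 pred=N actual=N -> ctr[0]=0
Ev 3: PC=4 idx=0 pred=N actual=T -> ctr[0]=1
Ev 4: PC=6 idx=0 pred=N actual=T -> ctr[0]=2
Ev 5: PC=6 idx=0 pred=T actual=N -> ctr[0]=1
Ev 6: PC=6 idx=0 pred=N actual=N -> ctr[0]=0
Ev 7: PC=6 idx=0 pred=N actual=T -> ctr[0]=1
Ev 8: PC=6 idx=0 pred=N actual=T -> ctr[0]=2
Ev 9: PC=4 idx=0 pred=T actual=N -> ctr[0]=1
Ev 10: PC=6 idx=0 pred=N actual=N -> ctr[0]=0
Ev 11: PC=4 idx=0 pred=N actual=N -> ctr[0]=0

Answer: 0 0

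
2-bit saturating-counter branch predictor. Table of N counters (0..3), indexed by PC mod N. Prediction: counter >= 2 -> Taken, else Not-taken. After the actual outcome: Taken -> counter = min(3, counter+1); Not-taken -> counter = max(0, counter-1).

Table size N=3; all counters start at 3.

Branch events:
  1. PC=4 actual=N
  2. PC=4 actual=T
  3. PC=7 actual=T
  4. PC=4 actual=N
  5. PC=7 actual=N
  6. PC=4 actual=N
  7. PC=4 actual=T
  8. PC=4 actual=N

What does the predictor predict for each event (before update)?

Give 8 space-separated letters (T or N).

Answer: T T T T T N N N

Derivation:
Ev 1: PC=4 idx=1 pred=T actual=N -> ctr[1]=2
Ev 2: PC=4 idx=1 pred=T actual=T -> ctr[1]=3
Ev 3: PC=7 idx=1 pred=T actual=T -> ctr[1]=3
Ev 4: PC=4 idx=1 pred=T actual=N -> ctr[1]=2
Ev 5: PC=7 idx=1 pred=T actual=N -> ctr[1]=1
Ev 6: PC=4 idx=1 pred=N actual=N -> ctr[1]=0
Ev 7: PC=4 idx=1 pred=N actual=T -> ctr[1]=1
Ev 8: PC=4 idx=1 pred=N actual=N -> ctr[1]=0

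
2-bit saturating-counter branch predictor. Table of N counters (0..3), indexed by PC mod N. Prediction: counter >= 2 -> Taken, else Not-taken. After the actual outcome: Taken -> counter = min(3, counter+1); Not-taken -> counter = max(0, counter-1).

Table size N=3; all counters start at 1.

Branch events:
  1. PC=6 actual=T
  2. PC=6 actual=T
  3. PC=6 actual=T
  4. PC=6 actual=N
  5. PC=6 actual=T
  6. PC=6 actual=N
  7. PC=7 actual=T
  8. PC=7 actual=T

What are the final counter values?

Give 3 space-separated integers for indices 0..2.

Ev 1: PC=6 idx=0 pred=N actual=T -> ctr[0]=2
Ev 2: PC=6 idx=0 pred=T actual=T -> ctr[0]=3
Ev 3: PC=6 idx=0 pred=T actual=T -> ctr[0]=3
Ev 4: PC=6 idx=0 pred=T actual=N -> ctr[0]=2
Ev 5: PC=6 idx=0 pred=T actual=T -> ctr[0]=3
Ev 6: PC=6 idx=0 pred=T actual=N -> ctr[0]=2
Ev 7: PC=7 idx=1 pred=N actual=T -> ctr[1]=2
Ev 8: PC=7 idx=1 pred=T actual=T -> ctr[1]=3

Answer: 2 3 1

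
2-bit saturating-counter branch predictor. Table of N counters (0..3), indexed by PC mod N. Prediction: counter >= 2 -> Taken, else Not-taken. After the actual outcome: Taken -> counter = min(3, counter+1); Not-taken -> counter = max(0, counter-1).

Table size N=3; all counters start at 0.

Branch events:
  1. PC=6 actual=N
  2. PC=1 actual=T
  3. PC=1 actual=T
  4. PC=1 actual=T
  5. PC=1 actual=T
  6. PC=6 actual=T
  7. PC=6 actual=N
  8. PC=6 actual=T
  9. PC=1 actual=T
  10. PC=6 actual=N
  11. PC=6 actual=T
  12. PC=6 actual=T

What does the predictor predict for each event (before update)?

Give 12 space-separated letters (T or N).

Answer: N N N T T N N N T N N N

Derivation:
Ev 1: PC=6 idx=0 pred=N actual=N -> ctr[0]=0
Ev 2: PC=1 idx=1 pred=N actual=T -> ctr[1]=1
Ev 3: PC=1 idx=1 pred=N actual=T -> ctr[1]=2
Ev 4: PC=1 idx=1 pred=T actual=T -> ctr[1]=3
Ev 5: PC=1 idx=1 pred=T actual=T -> ctr[1]=3
Ev 6: PC=6 idx=0 pred=N actual=T -> ctr[0]=1
Ev 7: PC=6 idx=0 pred=N actual=N -> ctr[0]=0
Ev 8: PC=6 idx=0 pred=N actual=T -> ctr[0]=1
Ev 9: PC=1 idx=1 pred=T actual=T -> ctr[1]=3
Ev 10: PC=6 idx=0 pred=N actual=N -> ctr[0]=0
Ev 11: PC=6 idx=0 pred=N actual=T -> ctr[0]=1
Ev 12: PC=6 idx=0 pred=N actual=T -> ctr[0]=2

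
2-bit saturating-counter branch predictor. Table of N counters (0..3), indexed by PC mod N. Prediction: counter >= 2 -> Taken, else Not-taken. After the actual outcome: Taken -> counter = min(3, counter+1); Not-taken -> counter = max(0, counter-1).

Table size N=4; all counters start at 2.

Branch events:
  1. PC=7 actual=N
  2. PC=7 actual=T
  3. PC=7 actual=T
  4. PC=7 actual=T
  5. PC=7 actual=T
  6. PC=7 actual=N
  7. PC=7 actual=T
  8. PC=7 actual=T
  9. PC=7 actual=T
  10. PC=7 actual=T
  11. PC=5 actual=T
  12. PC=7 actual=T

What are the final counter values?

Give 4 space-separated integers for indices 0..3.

Ev 1: PC=7 idx=3 pred=T actual=N -> ctr[3]=1
Ev 2: PC=7 idx=3 pred=N actual=T -> ctr[3]=2
Ev 3: PC=7 idx=3 pred=T actual=T -> ctr[3]=3
Ev 4: PC=7 idx=3 pred=T actual=T -> ctr[3]=3
Ev 5: PC=7 idx=3 pred=T actual=T -> ctr[3]=3
Ev 6: PC=7 idx=3 pred=T actual=N -> ctr[3]=2
Ev 7: PC=7 idx=3 pred=T actual=T -> ctr[3]=3
Ev 8: PC=7 idx=3 pred=T actual=T -> ctr[3]=3
Ev 9: PC=7 idx=3 pred=T actual=T -> ctr[3]=3
Ev 10: PC=7 idx=3 pred=T actual=T -> ctr[3]=3
Ev 11: PC=5 idx=1 pred=T actual=T -> ctr[1]=3
Ev 12: PC=7 idx=3 pred=T actual=T -> ctr[3]=3

Answer: 2 3 2 3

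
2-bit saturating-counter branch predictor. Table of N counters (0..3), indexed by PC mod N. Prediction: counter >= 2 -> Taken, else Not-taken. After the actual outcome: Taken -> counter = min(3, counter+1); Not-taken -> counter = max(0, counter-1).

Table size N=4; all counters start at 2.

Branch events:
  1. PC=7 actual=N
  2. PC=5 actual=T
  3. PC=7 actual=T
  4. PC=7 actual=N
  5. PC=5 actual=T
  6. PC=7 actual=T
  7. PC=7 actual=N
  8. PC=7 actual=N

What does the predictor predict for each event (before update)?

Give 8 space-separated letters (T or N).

Ev 1: PC=7 idx=3 pred=T actual=N -> ctr[3]=1
Ev 2: PC=5 idx=1 pred=T actual=T -> ctr[1]=3
Ev 3: PC=7 idx=3 pred=N actual=T -> ctr[3]=2
Ev 4: PC=7 idx=3 pred=T actual=N -> ctr[3]=1
Ev 5: PC=5 idx=1 pred=T actual=T -> ctr[1]=3
Ev 6: PC=7 idx=3 pred=N actual=T -> ctr[3]=2
Ev 7: PC=7 idx=3 pred=T actual=N -> ctr[3]=1
Ev 8: PC=7 idx=3 pred=N actual=N -> ctr[3]=0

Answer: T T N T T N T N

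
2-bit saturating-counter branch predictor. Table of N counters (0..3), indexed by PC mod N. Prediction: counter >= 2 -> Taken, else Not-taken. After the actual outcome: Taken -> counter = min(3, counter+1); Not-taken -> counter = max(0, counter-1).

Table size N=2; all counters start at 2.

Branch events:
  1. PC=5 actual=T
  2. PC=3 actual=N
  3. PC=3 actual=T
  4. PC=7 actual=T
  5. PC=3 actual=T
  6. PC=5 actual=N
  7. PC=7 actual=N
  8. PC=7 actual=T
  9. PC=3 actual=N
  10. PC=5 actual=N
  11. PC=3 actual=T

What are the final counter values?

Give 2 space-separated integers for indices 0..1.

Answer: 2 1

Derivation:
Ev 1: PC=5 idx=1 pred=T actual=T -> ctr[1]=3
Ev 2: PC=3 idx=1 pred=T actual=N -> ctr[1]=2
Ev 3: PC=3 idx=1 pred=T actual=T -> ctr[1]=3
Ev 4: PC=7 idx=1 pred=T actual=T -> ctr[1]=3
Ev 5: PC=3 idx=1 pred=T actual=T -> ctr[1]=3
Ev 6: PC=5 idx=1 pred=T actual=N -> ctr[1]=2
Ev 7: PC=7 idx=1 pred=T actual=N -> ctr[1]=1
Ev 8: PC=7 idx=1 pred=N actual=T -> ctr[1]=2
Ev 9: PC=3 idx=1 pred=T actual=N -> ctr[1]=1
Ev 10: PC=5 idx=1 pred=N actual=N -> ctr[1]=0
Ev 11: PC=3 idx=1 pred=N actual=T -> ctr[1]=1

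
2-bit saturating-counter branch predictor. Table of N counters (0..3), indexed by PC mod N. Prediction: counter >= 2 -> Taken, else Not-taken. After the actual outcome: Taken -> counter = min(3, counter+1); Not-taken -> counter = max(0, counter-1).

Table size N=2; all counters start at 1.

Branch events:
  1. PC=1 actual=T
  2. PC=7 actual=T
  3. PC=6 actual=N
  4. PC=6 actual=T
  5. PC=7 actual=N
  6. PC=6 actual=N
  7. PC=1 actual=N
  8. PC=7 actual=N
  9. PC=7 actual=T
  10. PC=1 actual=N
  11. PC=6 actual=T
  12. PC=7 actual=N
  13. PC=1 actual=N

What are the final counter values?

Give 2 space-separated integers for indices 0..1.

Ev 1: PC=1 idx=1 pred=N actual=T -> ctr[1]=2
Ev 2: PC=7 idx=1 pred=T actual=T -> ctr[1]=3
Ev 3: PC=6 idx=0 pred=N actual=N -> ctr[0]=0
Ev 4: PC=6 idx=0 pred=N actual=T -> ctr[0]=1
Ev 5: PC=7 idx=1 pred=T actual=N -> ctr[1]=2
Ev 6: PC=6 idx=0 pred=N actual=N -> ctr[0]=0
Ev 7: PC=1 idx=1 pred=T actual=N -> ctr[1]=1
Ev 8: PC=7 idx=1 pred=N actual=N -> ctr[1]=0
Ev 9: PC=7 idx=1 pred=N actual=T -> ctr[1]=1
Ev 10: PC=1 idx=1 pred=N actual=N -> ctr[1]=0
Ev 11: PC=6 idx=0 pred=N actual=T -> ctr[0]=1
Ev 12: PC=7 idx=1 pred=N actual=N -> ctr[1]=0
Ev 13: PC=1 idx=1 pred=N actual=N -> ctr[1]=0

Answer: 1 0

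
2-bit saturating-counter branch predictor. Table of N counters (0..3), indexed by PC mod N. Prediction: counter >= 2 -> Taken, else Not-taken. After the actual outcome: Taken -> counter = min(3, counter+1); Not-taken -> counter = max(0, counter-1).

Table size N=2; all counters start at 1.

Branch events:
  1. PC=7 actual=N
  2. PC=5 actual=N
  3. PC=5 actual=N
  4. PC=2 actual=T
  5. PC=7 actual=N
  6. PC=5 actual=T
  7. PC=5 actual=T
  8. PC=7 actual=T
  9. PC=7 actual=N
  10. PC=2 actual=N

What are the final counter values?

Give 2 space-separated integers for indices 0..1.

Ev 1: PC=7 idx=1 pred=N actual=N -> ctr[1]=0
Ev 2: PC=5 idx=1 pred=N actual=N -> ctr[1]=0
Ev 3: PC=5 idx=1 pred=N actual=N -> ctr[1]=0
Ev 4: PC=2 idx=0 pred=N actual=T -> ctr[0]=2
Ev 5: PC=7 idx=1 pred=N actual=N -> ctr[1]=0
Ev 6: PC=5 idx=1 pred=N actual=T -> ctr[1]=1
Ev 7: PC=5 idx=1 pred=N actual=T -> ctr[1]=2
Ev 8: PC=7 idx=1 pred=T actual=T -> ctr[1]=3
Ev 9: PC=7 idx=1 pred=T actual=N -> ctr[1]=2
Ev 10: PC=2 idx=0 pred=T actual=N -> ctr[0]=1

Answer: 1 2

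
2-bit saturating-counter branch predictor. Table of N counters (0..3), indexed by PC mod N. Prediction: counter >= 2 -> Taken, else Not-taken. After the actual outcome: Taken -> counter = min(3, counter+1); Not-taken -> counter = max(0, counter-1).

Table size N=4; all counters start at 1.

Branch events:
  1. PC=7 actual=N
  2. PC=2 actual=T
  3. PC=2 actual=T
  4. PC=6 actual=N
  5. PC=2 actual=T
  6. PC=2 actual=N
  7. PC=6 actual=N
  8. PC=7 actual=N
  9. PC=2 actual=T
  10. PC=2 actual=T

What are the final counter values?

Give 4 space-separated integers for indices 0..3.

Answer: 1 1 3 0

Derivation:
Ev 1: PC=7 idx=3 pred=N actual=N -> ctr[3]=0
Ev 2: PC=2 idx=2 pred=N actual=T -> ctr[2]=2
Ev 3: PC=2 idx=2 pred=T actual=T -> ctr[2]=3
Ev 4: PC=6 idx=2 pred=T actual=N -> ctr[2]=2
Ev 5: PC=2 idx=2 pred=T actual=T -> ctr[2]=3
Ev 6: PC=2 idx=2 pred=T actual=N -> ctr[2]=2
Ev 7: PC=6 idx=2 pred=T actual=N -> ctr[2]=1
Ev 8: PC=7 idx=3 pred=N actual=N -> ctr[3]=0
Ev 9: PC=2 idx=2 pred=N actual=T -> ctr[2]=2
Ev 10: PC=2 idx=2 pred=T actual=T -> ctr[2]=3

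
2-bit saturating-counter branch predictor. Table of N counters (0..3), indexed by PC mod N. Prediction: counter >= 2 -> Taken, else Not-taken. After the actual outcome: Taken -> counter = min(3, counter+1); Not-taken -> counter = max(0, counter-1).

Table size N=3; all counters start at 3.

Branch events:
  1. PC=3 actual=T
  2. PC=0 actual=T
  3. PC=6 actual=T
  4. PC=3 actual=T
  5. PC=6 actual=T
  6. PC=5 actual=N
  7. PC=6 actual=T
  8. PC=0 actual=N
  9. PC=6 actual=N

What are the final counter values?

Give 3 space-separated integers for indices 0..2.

Ev 1: PC=3 idx=0 pred=T actual=T -> ctr[0]=3
Ev 2: PC=0 idx=0 pred=T actual=T -> ctr[0]=3
Ev 3: PC=6 idx=0 pred=T actual=T -> ctr[0]=3
Ev 4: PC=3 idx=0 pred=T actual=T -> ctr[0]=3
Ev 5: PC=6 idx=0 pred=T actual=T -> ctr[0]=3
Ev 6: PC=5 idx=2 pred=T actual=N -> ctr[2]=2
Ev 7: PC=6 idx=0 pred=T actual=T -> ctr[0]=3
Ev 8: PC=0 idx=0 pred=T actual=N -> ctr[0]=2
Ev 9: PC=6 idx=0 pred=T actual=N -> ctr[0]=1

Answer: 1 3 2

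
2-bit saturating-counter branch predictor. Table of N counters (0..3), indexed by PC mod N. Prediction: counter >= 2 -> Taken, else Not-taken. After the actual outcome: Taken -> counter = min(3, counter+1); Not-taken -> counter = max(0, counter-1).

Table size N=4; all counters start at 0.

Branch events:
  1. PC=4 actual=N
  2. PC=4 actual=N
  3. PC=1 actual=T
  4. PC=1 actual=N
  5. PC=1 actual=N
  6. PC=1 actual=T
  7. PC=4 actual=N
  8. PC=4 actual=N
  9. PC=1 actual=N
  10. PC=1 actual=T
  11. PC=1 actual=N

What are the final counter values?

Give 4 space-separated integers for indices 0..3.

Answer: 0 0 0 0

Derivation:
Ev 1: PC=4 idx=0 pred=N actual=N -> ctr[0]=0
Ev 2: PC=4 idx=0 pred=N actual=N -> ctr[0]=0
Ev 3: PC=1 idx=1 pred=N actual=T -> ctr[1]=1
Ev 4: PC=1 idx=1 pred=N actual=N -> ctr[1]=0
Ev 5: PC=1 idx=1 pred=N actual=N -> ctr[1]=0
Ev 6: PC=1 idx=1 pred=N actual=T -> ctr[1]=1
Ev 7: PC=4 idx=0 pred=N actual=N -> ctr[0]=0
Ev 8: PC=4 idx=0 pred=N actual=N -> ctr[0]=0
Ev 9: PC=1 idx=1 pred=N actual=N -> ctr[1]=0
Ev 10: PC=1 idx=1 pred=N actual=T -> ctr[1]=1
Ev 11: PC=1 idx=1 pred=N actual=N -> ctr[1]=0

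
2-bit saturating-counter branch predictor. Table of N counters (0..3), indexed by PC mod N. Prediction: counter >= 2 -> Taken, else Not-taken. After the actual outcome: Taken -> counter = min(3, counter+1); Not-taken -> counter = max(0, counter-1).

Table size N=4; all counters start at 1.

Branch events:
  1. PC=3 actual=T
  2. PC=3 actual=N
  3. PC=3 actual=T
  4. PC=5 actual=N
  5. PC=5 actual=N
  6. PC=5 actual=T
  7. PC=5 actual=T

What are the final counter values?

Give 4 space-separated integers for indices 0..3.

Ev 1: PC=3 idx=3 pred=N actual=T -> ctr[3]=2
Ev 2: PC=3 idx=3 pred=T actual=N -> ctr[3]=1
Ev 3: PC=3 idx=3 pred=N actual=T -> ctr[3]=2
Ev 4: PC=5 idx=1 pred=N actual=N -> ctr[1]=0
Ev 5: PC=5 idx=1 pred=N actual=N -> ctr[1]=0
Ev 6: PC=5 idx=1 pred=N actual=T -> ctr[1]=1
Ev 7: PC=5 idx=1 pred=N actual=T -> ctr[1]=2

Answer: 1 2 1 2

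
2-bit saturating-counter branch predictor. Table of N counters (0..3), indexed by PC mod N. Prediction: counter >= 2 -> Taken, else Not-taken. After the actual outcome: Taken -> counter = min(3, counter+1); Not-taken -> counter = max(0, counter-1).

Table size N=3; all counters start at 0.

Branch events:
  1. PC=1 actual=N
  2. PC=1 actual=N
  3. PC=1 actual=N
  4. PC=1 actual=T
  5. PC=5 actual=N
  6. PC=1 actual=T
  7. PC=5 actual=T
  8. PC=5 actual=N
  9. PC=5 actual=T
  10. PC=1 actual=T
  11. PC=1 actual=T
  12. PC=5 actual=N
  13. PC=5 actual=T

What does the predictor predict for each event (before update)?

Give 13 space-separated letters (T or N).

Ev 1: PC=1 idx=1 pred=N actual=N -> ctr[1]=0
Ev 2: PC=1 idx=1 pred=N actual=N -> ctr[1]=0
Ev 3: PC=1 idx=1 pred=N actual=N -> ctr[1]=0
Ev 4: PC=1 idx=1 pred=N actual=T -> ctr[1]=1
Ev 5: PC=5 idx=2 pred=N actual=N -> ctr[2]=0
Ev 6: PC=1 idx=1 pred=N actual=T -> ctr[1]=2
Ev 7: PC=5 idx=2 pred=N actual=T -> ctr[2]=1
Ev 8: PC=5 idx=2 pred=N actual=N -> ctr[2]=0
Ev 9: PC=5 idx=2 pred=N actual=T -> ctr[2]=1
Ev 10: PC=1 idx=1 pred=T actual=T -> ctr[1]=3
Ev 11: PC=1 idx=1 pred=T actual=T -> ctr[1]=3
Ev 12: PC=5 idx=2 pred=N actual=N -> ctr[2]=0
Ev 13: PC=5 idx=2 pred=N actual=T -> ctr[2]=1

Answer: N N N N N N N N N T T N N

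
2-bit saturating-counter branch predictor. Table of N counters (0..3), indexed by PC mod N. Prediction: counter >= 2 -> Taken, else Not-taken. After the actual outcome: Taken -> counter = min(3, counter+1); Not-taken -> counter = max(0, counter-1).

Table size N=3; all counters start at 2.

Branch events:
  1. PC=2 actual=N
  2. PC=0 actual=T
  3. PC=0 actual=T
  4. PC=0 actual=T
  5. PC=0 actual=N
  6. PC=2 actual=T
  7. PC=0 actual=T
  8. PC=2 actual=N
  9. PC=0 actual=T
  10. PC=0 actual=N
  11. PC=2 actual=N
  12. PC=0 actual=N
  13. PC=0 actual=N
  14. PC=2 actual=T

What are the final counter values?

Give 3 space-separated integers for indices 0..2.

Ev 1: PC=2 idx=2 pred=T actual=N -> ctr[2]=1
Ev 2: PC=0 idx=0 pred=T actual=T -> ctr[0]=3
Ev 3: PC=0 idx=0 pred=T actual=T -> ctr[0]=3
Ev 4: PC=0 idx=0 pred=T actual=T -> ctr[0]=3
Ev 5: PC=0 idx=0 pred=T actual=N -> ctr[0]=2
Ev 6: PC=2 idx=2 pred=N actual=T -> ctr[2]=2
Ev 7: PC=0 idx=0 pred=T actual=T -> ctr[0]=3
Ev 8: PC=2 idx=2 pred=T actual=N -> ctr[2]=1
Ev 9: PC=0 idx=0 pred=T actual=T -> ctr[0]=3
Ev 10: PC=0 idx=0 pred=T actual=N -> ctr[0]=2
Ev 11: PC=2 idx=2 pred=N actual=N -> ctr[2]=0
Ev 12: PC=0 idx=0 pred=T actual=N -> ctr[0]=1
Ev 13: PC=0 idx=0 pred=N actual=N -> ctr[0]=0
Ev 14: PC=2 idx=2 pred=N actual=T -> ctr[2]=1

Answer: 0 2 1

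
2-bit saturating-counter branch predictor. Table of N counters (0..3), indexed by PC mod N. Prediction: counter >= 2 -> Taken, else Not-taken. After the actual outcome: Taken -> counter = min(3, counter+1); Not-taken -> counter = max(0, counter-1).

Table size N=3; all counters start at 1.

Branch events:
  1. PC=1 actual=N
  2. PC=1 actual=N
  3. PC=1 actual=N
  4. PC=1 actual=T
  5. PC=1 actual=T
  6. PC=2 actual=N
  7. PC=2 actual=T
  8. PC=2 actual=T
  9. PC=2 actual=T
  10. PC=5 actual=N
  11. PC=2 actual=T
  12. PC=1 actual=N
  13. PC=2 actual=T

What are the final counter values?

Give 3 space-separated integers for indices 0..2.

Ev 1: PC=1 idx=1 pred=N actual=N -> ctr[1]=0
Ev 2: PC=1 idx=1 pred=N actual=N -> ctr[1]=0
Ev 3: PC=1 idx=1 pred=N actual=N -> ctr[1]=0
Ev 4: PC=1 idx=1 pred=N actual=T -> ctr[1]=1
Ev 5: PC=1 idx=1 pred=N actual=T -> ctr[1]=2
Ev 6: PC=2 idx=2 pred=N actual=N -> ctr[2]=0
Ev 7: PC=2 idx=2 pred=N actual=T -> ctr[2]=1
Ev 8: PC=2 idx=2 pred=N actual=T -> ctr[2]=2
Ev 9: PC=2 idx=2 pred=T actual=T -> ctr[2]=3
Ev 10: PC=5 idx=2 pred=T actual=N -> ctr[2]=2
Ev 11: PC=2 idx=2 pred=T actual=T -> ctr[2]=3
Ev 12: PC=1 idx=1 pred=T actual=N -> ctr[1]=1
Ev 13: PC=2 idx=2 pred=T actual=T -> ctr[2]=3

Answer: 1 1 3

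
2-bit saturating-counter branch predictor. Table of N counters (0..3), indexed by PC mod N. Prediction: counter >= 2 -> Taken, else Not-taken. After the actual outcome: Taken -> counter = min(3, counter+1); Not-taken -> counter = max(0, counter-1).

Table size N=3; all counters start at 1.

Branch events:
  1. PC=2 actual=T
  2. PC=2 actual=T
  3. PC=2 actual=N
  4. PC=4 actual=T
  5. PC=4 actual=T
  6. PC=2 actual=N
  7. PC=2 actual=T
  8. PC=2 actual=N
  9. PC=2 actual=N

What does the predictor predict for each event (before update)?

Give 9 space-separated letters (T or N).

Ev 1: PC=2 idx=2 pred=N actual=T -> ctr[2]=2
Ev 2: PC=2 idx=2 pred=T actual=T -> ctr[2]=3
Ev 3: PC=2 idx=2 pred=T actual=N -> ctr[2]=2
Ev 4: PC=4 idx=1 pred=N actual=T -> ctr[1]=2
Ev 5: PC=4 idx=1 pred=T actual=T -> ctr[1]=3
Ev 6: PC=2 idx=2 pred=T actual=N -> ctr[2]=1
Ev 7: PC=2 idx=2 pred=N actual=T -> ctr[2]=2
Ev 8: PC=2 idx=2 pred=T actual=N -> ctr[2]=1
Ev 9: PC=2 idx=2 pred=N actual=N -> ctr[2]=0

Answer: N T T N T T N T N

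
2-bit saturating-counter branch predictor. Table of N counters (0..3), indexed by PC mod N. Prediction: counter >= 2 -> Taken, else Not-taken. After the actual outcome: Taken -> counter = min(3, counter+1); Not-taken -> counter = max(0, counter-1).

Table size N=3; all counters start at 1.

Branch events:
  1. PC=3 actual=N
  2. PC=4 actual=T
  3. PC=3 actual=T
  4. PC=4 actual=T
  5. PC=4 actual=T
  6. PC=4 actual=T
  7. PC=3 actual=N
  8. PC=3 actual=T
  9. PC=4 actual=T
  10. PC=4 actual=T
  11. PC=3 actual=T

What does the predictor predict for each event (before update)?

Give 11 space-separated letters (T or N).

Answer: N N N T T T N N T T N

Derivation:
Ev 1: PC=3 idx=0 pred=N actual=N -> ctr[0]=0
Ev 2: PC=4 idx=1 pred=N actual=T -> ctr[1]=2
Ev 3: PC=3 idx=0 pred=N actual=T -> ctr[0]=1
Ev 4: PC=4 idx=1 pred=T actual=T -> ctr[1]=3
Ev 5: PC=4 idx=1 pred=T actual=T -> ctr[1]=3
Ev 6: PC=4 idx=1 pred=T actual=T -> ctr[1]=3
Ev 7: PC=3 idx=0 pred=N actual=N -> ctr[0]=0
Ev 8: PC=3 idx=0 pred=N actual=T -> ctr[0]=1
Ev 9: PC=4 idx=1 pred=T actual=T -> ctr[1]=3
Ev 10: PC=4 idx=1 pred=T actual=T -> ctr[1]=3
Ev 11: PC=3 idx=0 pred=N actual=T -> ctr[0]=2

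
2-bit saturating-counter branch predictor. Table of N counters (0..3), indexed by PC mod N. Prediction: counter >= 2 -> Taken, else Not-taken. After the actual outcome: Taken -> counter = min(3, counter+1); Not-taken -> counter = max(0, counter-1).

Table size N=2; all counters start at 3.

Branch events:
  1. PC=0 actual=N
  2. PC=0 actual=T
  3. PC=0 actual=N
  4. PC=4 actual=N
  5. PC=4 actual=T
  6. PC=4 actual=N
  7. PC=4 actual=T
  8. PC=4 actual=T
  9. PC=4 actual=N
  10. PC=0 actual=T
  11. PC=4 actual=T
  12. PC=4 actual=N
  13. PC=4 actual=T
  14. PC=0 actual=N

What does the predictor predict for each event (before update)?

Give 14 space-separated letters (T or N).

Ev 1: PC=0 idx=0 pred=T actual=N -> ctr[0]=2
Ev 2: PC=0 idx=0 pred=T actual=T -> ctr[0]=3
Ev 3: PC=0 idx=0 pred=T actual=N -> ctr[0]=2
Ev 4: PC=4 idx=0 pred=T actual=N -> ctr[0]=1
Ev 5: PC=4 idx=0 pred=N actual=T -> ctr[0]=2
Ev 6: PC=4 idx=0 pred=T actual=N -> ctr[0]=1
Ev 7: PC=4 idx=0 pred=N actual=T -> ctr[0]=2
Ev 8: PC=4 idx=0 pred=T actual=T -> ctr[0]=3
Ev 9: PC=4 idx=0 pred=T actual=N -> ctr[0]=2
Ev 10: PC=0 idx=0 pred=T actual=T -> ctr[0]=3
Ev 11: PC=4 idx=0 pred=T actual=T -> ctr[0]=3
Ev 12: PC=4 idx=0 pred=T actual=N -> ctr[0]=2
Ev 13: PC=4 idx=0 pred=T actual=T -> ctr[0]=3
Ev 14: PC=0 idx=0 pred=T actual=N -> ctr[0]=2

Answer: T T T T N T N T T T T T T T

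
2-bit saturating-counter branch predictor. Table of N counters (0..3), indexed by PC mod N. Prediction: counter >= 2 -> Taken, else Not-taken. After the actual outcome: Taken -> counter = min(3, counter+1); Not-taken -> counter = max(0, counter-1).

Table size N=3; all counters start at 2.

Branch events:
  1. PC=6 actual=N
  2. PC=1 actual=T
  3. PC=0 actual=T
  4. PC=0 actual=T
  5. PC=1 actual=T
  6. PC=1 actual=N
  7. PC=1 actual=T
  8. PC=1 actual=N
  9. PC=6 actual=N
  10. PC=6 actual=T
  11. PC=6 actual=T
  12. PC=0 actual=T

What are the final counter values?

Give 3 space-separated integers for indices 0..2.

Ev 1: PC=6 idx=0 pred=T actual=N -> ctr[0]=1
Ev 2: PC=1 idx=1 pred=T actual=T -> ctr[1]=3
Ev 3: PC=0 idx=0 pred=N actual=T -> ctr[0]=2
Ev 4: PC=0 idx=0 pred=T actual=T -> ctr[0]=3
Ev 5: PC=1 idx=1 pred=T actual=T -> ctr[1]=3
Ev 6: PC=1 idx=1 pred=T actual=N -> ctr[1]=2
Ev 7: PC=1 idx=1 pred=T actual=T -> ctr[1]=3
Ev 8: PC=1 idx=1 pred=T actual=N -> ctr[1]=2
Ev 9: PC=6 idx=0 pred=T actual=N -> ctr[0]=2
Ev 10: PC=6 idx=0 pred=T actual=T -> ctr[0]=3
Ev 11: PC=6 idx=0 pred=T actual=T -> ctr[0]=3
Ev 12: PC=0 idx=0 pred=T actual=T -> ctr[0]=3

Answer: 3 2 2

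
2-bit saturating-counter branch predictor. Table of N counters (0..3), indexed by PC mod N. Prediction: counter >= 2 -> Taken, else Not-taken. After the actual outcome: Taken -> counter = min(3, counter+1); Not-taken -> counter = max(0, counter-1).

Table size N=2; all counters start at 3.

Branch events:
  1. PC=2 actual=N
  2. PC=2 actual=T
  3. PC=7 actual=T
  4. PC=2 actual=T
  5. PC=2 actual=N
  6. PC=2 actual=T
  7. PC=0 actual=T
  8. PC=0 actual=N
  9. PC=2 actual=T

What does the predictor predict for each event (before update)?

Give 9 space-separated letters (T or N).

Answer: T T T T T T T T T

Derivation:
Ev 1: PC=2 idx=0 pred=T actual=N -> ctr[0]=2
Ev 2: PC=2 idx=0 pred=T actual=T -> ctr[0]=3
Ev 3: PC=7 idx=1 pred=T actual=T -> ctr[1]=3
Ev 4: PC=2 idx=0 pred=T actual=T -> ctr[0]=3
Ev 5: PC=2 idx=0 pred=T actual=N -> ctr[0]=2
Ev 6: PC=2 idx=0 pred=T actual=T -> ctr[0]=3
Ev 7: PC=0 idx=0 pred=T actual=T -> ctr[0]=3
Ev 8: PC=0 idx=0 pred=T actual=N -> ctr[0]=2
Ev 9: PC=2 idx=0 pred=T actual=T -> ctr[0]=3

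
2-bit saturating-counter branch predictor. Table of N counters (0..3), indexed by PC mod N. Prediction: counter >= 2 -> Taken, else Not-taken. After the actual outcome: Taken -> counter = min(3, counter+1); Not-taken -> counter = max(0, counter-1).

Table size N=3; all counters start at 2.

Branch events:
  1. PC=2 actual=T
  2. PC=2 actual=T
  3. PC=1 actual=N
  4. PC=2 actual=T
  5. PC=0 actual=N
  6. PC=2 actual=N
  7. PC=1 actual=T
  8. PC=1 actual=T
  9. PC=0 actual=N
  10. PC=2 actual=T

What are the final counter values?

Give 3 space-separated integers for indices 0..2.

Answer: 0 3 3

Derivation:
Ev 1: PC=2 idx=2 pred=T actual=T -> ctr[2]=3
Ev 2: PC=2 idx=2 pred=T actual=T -> ctr[2]=3
Ev 3: PC=1 idx=1 pred=T actual=N -> ctr[1]=1
Ev 4: PC=2 idx=2 pred=T actual=T -> ctr[2]=3
Ev 5: PC=0 idx=0 pred=T actual=N -> ctr[0]=1
Ev 6: PC=2 idx=2 pred=T actual=N -> ctr[2]=2
Ev 7: PC=1 idx=1 pred=N actual=T -> ctr[1]=2
Ev 8: PC=1 idx=1 pred=T actual=T -> ctr[1]=3
Ev 9: PC=0 idx=0 pred=N actual=N -> ctr[0]=0
Ev 10: PC=2 idx=2 pred=T actual=T -> ctr[2]=3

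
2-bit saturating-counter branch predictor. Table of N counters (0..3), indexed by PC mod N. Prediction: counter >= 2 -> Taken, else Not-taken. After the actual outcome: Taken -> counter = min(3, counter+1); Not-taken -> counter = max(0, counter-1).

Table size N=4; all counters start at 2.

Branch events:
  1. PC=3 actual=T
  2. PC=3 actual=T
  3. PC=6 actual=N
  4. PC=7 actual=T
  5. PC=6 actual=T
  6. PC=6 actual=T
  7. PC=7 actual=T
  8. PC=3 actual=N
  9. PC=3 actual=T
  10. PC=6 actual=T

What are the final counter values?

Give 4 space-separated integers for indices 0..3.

Answer: 2 2 3 3

Derivation:
Ev 1: PC=3 idx=3 pred=T actual=T -> ctr[3]=3
Ev 2: PC=3 idx=3 pred=T actual=T -> ctr[3]=3
Ev 3: PC=6 idx=2 pred=T actual=N -> ctr[2]=1
Ev 4: PC=7 idx=3 pred=T actual=T -> ctr[3]=3
Ev 5: PC=6 idx=2 pred=N actual=T -> ctr[2]=2
Ev 6: PC=6 idx=2 pred=T actual=T -> ctr[2]=3
Ev 7: PC=7 idx=3 pred=T actual=T -> ctr[3]=3
Ev 8: PC=3 idx=3 pred=T actual=N -> ctr[3]=2
Ev 9: PC=3 idx=3 pred=T actual=T -> ctr[3]=3
Ev 10: PC=6 idx=2 pred=T actual=T -> ctr[2]=3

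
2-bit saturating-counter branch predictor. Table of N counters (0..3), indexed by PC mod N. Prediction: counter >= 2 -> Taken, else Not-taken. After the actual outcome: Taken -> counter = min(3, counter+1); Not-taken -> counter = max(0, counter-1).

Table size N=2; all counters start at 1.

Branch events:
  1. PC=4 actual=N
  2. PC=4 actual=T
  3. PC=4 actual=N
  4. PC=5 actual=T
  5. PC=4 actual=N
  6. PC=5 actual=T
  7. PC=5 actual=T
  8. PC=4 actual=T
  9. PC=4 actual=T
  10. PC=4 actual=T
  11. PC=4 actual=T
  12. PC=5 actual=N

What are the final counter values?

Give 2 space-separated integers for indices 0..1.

Ev 1: PC=4 idx=0 pred=N actual=N -> ctr[0]=0
Ev 2: PC=4 idx=0 pred=N actual=T -> ctr[0]=1
Ev 3: PC=4 idx=0 pred=N actual=N -> ctr[0]=0
Ev 4: PC=5 idx=1 pred=N actual=T -> ctr[1]=2
Ev 5: PC=4 idx=0 pred=N actual=N -> ctr[0]=0
Ev 6: PC=5 idx=1 pred=T actual=T -> ctr[1]=3
Ev 7: PC=5 idx=1 pred=T actual=T -> ctr[1]=3
Ev 8: PC=4 idx=0 pred=N actual=T -> ctr[0]=1
Ev 9: PC=4 idx=0 pred=N actual=T -> ctr[0]=2
Ev 10: PC=4 idx=0 pred=T actual=T -> ctr[0]=3
Ev 11: PC=4 idx=0 pred=T actual=T -> ctr[0]=3
Ev 12: PC=5 idx=1 pred=T actual=N -> ctr[1]=2

Answer: 3 2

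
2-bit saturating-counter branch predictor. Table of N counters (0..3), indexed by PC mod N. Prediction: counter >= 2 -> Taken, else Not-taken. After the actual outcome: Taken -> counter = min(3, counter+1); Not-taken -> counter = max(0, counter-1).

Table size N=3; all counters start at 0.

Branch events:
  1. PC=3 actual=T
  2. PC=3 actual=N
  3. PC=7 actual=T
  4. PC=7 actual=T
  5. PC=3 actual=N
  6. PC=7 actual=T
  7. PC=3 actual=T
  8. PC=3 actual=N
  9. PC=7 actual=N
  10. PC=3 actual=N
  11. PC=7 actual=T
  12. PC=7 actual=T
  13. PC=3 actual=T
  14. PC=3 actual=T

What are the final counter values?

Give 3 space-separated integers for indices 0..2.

Answer: 2 3 0

Derivation:
Ev 1: PC=3 idx=0 pred=N actual=T -> ctr[0]=1
Ev 2: PC=3 idx=0 pred=N actual=N -> ctr[0]=0
Ev 3: PC=7 idx=1 pred=N actual=T -> ctr[1]=1
Ev 4: PC=7 idx=1 pred=N actual=T -> ctr[1]=2
Ev 5: PC=3 idx=0 pred=N actual=N -> ctr[0]=0
Ev 6: PC=7 idx=1 pred=T actual=T -> ctr[1]=3
Ev 7: PC=3 idx=0 pred=N actual=T -> ctr[0]=1
Ev 8: PC=3 idx=0 pred=N actual=N -> ctr[0]=0
Ev 9: PC=7 idx=1 pred=T actual=N -> ctr[1]=2
Ev 10: PC=3 idx=0 pred=N actual=N -> ctr[0]=0
Ev 11: PC=7 idx=1 pred=T actual=T -> ctr[1]=3
Ev 12: PC=7 idx=1 pred=T actual=T -> ctr[1]=3
Ev 13: PC=3 idx=0 pred=N actual=T -> ctr[0]=1
Ev 14: PC=3 idx=0 pred=N actual=T -> ctr[0]=2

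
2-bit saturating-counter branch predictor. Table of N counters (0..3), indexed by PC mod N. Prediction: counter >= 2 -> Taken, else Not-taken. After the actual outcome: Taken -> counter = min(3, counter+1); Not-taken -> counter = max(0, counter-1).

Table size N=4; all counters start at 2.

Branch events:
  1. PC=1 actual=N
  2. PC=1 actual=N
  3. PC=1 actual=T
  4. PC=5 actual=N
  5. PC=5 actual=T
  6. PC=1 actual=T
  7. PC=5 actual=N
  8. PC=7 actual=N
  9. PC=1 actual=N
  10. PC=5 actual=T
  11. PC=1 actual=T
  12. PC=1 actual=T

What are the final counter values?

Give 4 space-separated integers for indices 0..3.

Answer: 2 3 2 1

Derivation:
Ev 1: PC=1 idx=1 pred=T actual=N -> ctr[1]=1
Ev 2: PC=1 idx=1 pred=N actual=N -> ctr[1]=0
Ev 3: PC=1 idx=1 pred=N actual=T -> ctr[1]=1
Ev 4: PC=5 idx=1 pred=N actual=N -> ctr[1]=0
Ev 5: PC=5 idx=1 pred=N actual=T -> ctr[1]=1
Ev 6: PC=1 idx=1 pred=N actual=T -> ctr[1]=2
Ev 7: PC=5 idx=1 pred=T actual=N -> ctr[1]=1
Ev 8: PC=7 idx=3 pred=T actual=N -> ctr[3]=1
Ev 9: PC=1 idx=1 pred=N actual=N -> ctr[1]=0
Ev 10: PC=5 idx=1 pred=N actual=T -> ctr[1]=1
Ev 11: PC=1 idx=1 pred=N actual=T -> ctr[1]=2
Ev 12: PC=1 idx=1 pred=T actual=T -> ctr[1]=3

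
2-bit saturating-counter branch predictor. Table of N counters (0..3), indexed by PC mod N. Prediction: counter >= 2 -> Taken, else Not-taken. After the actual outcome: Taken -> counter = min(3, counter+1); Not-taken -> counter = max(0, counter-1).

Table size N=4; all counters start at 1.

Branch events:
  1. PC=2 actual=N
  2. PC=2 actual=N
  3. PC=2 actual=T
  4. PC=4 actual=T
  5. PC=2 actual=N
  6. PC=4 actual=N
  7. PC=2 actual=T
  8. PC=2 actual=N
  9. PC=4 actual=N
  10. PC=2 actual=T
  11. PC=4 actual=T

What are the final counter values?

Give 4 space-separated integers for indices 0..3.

Answer: 1 1 1 1

Derivation:
Ev 1: PC=2 idx=2 pred=N actual=N -> ctr[2]=0
Ev 2: PC=2 idx=2 pred=N actual=N -> ctr[2]=0
Ev 3: PC=2 idx=2 pred=N actual=T -> ctr[2]=1
Ev 4: PC=4 idx=0 pred=N actual=T -> ctr[0]=2
Ev 5: PC=2 idx=2 pred=N actual=N -> ctr[2]=0
Ev 6: PC=4 idx=0 pred=T actual=N -> ctr[0]=1
Ev 7: PC=2 idx=2 pred=N actual=T -> ctr[2]=1
Ev 8: PC=2 idx=2 pred=N actual=N -> ctr[2]=0
Ev 9: PC=4 idx=0 pred=N actual=N -> ctr[0]=0
Ev 10: PC=2 idx=2 pred=N actual=T -> ctr[2]=1
Ev 11: PC=4 idx=0 pred=N actual=T -> ctr[0]=1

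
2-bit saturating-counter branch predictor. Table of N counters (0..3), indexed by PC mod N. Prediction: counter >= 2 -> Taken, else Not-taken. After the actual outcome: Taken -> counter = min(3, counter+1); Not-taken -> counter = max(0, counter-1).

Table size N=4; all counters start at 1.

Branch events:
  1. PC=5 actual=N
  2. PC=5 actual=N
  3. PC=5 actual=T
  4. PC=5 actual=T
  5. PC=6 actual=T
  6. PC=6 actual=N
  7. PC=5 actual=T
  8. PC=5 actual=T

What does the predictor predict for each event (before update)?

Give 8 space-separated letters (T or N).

Ev 1: PC=5 idx=1 pred=N actual=N -> ctr[1]=0
Ev 2: PC=5 idx=1 pred=N actual=N -> ctr[1]=0
Ev 3: PC=5 idx=1 pred=N actual=T -> ctr[1]=1
Ev 4: PC=5 idx=1 pred=N actual=T -> ctr[1]=2
Ev 5: PC=6 idx=2 pred=N actual=T -> ctr[2]=2
Ev 6: PC=6 idx=2 pred=T actual=N -> ctr[2]=1
Ev 7: PC=5 idx=1 pred=T actual=T -> ctr[1]=3
Ev 8: PC=5 idx=1 pred=T actual=T -> ctr[1]=3

Answer: N N N N N T T T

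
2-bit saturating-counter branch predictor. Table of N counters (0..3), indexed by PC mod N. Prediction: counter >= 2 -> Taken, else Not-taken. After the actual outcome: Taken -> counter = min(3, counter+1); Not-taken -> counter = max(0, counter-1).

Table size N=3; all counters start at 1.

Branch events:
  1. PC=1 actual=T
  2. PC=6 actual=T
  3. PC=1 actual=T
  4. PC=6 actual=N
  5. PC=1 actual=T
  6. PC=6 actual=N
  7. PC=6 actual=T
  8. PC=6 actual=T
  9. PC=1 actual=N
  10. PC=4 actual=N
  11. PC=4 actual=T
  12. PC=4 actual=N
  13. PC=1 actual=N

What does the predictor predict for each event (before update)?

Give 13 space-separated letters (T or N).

Answer: N N T T T N N N T T N T N

Derivation:
Ev 1: PC=1 idx=1 pred=N actual=T -> ctr[1]=2
Ev 2: PC=6 idx=0 pred=N actual=T -> ctr[0]=2
Ev 3: PC=1 idx=1 pred=T actual=T -> ctr[1]=3
Ev 4: PC=6 idx=0 pred=T actual=N -> ctr[0]=1
Ev 5: PC=1 idx=1 pred=T actual=T -> ctr[1]=3
Ev 6: PC=6 idx=0 pred=N actual=N -> ctr[0]=0
Ev 7: PC=6 idx=0 pred=N actual=T -> ctr[0]=1
Ev 8: PC=6 idx=0 pred=N actual=T -> ctr[0]=2
Ev 9: PC=1 idx=1 pred=T actual=N -> ctr[1]=2
Ev 10: PC=4 idx=1 pred=T actual=N -> ctr[1]=1
Ev 11: PC=4 idx=1 pred=N actual=T -> ctr[1]=2
Ev 12: PC=4 idx=1 pred=T actual=N -> ctr[1]=1
Ev 13: PC=1 idx=1 pred=N actual=N -> ctr[1]=0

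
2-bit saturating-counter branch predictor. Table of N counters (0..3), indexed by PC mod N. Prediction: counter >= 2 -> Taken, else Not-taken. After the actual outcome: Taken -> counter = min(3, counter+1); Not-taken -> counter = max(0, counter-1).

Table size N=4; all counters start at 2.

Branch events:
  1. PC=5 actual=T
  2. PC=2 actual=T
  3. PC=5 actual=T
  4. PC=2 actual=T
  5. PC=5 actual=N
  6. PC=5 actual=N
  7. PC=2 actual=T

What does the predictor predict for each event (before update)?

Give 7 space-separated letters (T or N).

Ev 1: PC=5 idx=1 pred=T actual=T -> ctr[1]=3
Ev 2: PC=2 idx=2 pred=T actual=T -> ctr[2]=3
Ev 3: PC=5 idx=1 pred=T actual=T -> ctr[1]=3
Ev 4: PC=2 idx=2 pred=T actual=T -> ctr[2]=3
Ev 5: PC=5 idx=1 pred=T actual=N -> ctr[1]=2
Ev 6: PC=5 idx=1 pred=T actual=N -> ctr[1]=1
Ev 7: PC=2 idx=2 pred=T actual=T -> ctr[2]=3

Answer: T T T T T T T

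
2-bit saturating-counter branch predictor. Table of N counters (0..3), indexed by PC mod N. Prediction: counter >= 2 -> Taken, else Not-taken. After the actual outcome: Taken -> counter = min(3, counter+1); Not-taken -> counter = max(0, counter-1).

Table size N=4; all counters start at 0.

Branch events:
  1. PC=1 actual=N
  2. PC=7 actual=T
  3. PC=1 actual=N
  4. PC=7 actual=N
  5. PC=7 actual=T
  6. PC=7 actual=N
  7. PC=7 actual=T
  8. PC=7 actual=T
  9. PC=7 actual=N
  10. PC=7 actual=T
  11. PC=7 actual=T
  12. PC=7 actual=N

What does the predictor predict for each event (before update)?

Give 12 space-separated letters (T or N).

Answer: N N N N N N N N T N T T

Derivation:
Ev 1: PC=1 idx=1 pred=N actual=N -> ctr[1]=0
Ev 2: PC=7 idx=3 pred=N actual=T -> ctr[3]=1
Ev 3: PC=1 idx=1 pred=N actual=N -> ctr[1]=0
Ev 4: PC=7 idx=3 pred=N actual=N -> ctr[3]=0
Ev 5: PC=7 idx=3 pred=N actual=T -> ctr[3]=1
Ev 6: PC=7 idx=3 pred=N actual=N -> ctr[3]=0
Ev 7: PC=7 idx=3 pred=N actual=T -> ctr[3]=1
Ev 8: PC=7 idx=3 pred=N actual=T -> ctr[3]=2
Ev 9: PC=7 idx=3 pred=T actual=N -> ctr[3]=1
Ev 10: PC=7 idx=3 pred=N actual=T -> ctr[3]=2
Ev 11: PC=7 idx=3 pred=T actual=T -> ctr[3]=3
Ev 12: PC=7 idx=3 pred=T actual=N -> ctr[3]=2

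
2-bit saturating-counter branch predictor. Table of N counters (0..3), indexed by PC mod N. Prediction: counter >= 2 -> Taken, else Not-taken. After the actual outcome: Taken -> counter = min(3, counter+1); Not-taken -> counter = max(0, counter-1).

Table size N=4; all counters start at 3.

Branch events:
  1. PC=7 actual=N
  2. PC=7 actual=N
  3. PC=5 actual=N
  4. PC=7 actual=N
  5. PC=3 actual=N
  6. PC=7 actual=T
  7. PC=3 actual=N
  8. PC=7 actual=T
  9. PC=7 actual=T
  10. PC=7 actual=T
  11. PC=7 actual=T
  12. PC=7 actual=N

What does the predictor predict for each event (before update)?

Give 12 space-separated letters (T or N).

Answer: T T T N N N N N N T T T

Derivation:
Ev 1: PC=7 idx=3 pred=T actual=N -> ctr[3]=2
Ev 2: PC=7 idx=3 pred=T actual=N -> ctr[3]=1
Ev 3: PC=5 idx=1 pred=T actual=N -> ctr[1]=2
Ev 4: PC=7 idx=3 pred=N actual=N -> ctr[3]=0
Ev 5: PC=3 idx=3 pred=N actual=N -> ctr[3]=0
Ev 6: PC=7 idx=3 pred=N actual=T -> ctr[3]=1
Ev 7: PC=3 idx=3 pred=N actual=N -> ctr[3]=0
Ev 8: PC=7 idx=3 pred=N actual=T -> ctr[3]=1
Ev 9: PC=7 idx=3 pred=N actual=T -> ctr[3]=2
Ev 10: PC=7 idx=3 pred=T actual=T -> ctr[3]=3
Ev 11: PC=7 idx=3 pred=T actual=T -> ctr[3]=3
Ev 12: PC=7 idx=3 pred=T actual=N -> ctr[3]=2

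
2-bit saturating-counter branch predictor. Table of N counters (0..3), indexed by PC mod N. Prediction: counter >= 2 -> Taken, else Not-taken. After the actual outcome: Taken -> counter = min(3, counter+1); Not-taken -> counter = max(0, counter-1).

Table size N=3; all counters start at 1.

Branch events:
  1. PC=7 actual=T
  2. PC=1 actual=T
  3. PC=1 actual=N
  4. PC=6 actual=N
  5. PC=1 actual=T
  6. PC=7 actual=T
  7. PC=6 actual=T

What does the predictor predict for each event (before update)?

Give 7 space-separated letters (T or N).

Ev 1: PC=7 idx=1 pred=N actual=T -> ctr[1]=2
Ev 2: PC=1 idx=1 pred=T actual=T -> ctr[1]=3
Ev 3: PC=1 idx=1 pred=T actual=N -> ctr[1]=2
Ev 4: PC=6 idx=0 pred=N actual=N -> ctr[0]=0
Ev 5: PC=1 idx=1 pred=T actual=T -> ctr[1]=3
Ev 6: PC=7 idx=1 pred=T actual=T -> ctr[1]=3
Ev 7: PC=6 idx=0 pred=N actual=T -> ctr[0]=1

Answer: N T T N T T N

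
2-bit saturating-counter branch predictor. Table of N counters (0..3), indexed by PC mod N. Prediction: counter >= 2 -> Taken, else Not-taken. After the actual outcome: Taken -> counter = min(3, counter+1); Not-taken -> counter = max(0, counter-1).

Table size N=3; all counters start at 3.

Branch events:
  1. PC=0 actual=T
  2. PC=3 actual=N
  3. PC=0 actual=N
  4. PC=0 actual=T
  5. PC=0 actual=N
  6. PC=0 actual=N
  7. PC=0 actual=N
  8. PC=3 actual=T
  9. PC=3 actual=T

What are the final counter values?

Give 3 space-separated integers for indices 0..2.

Ev 1: PC=0 idx=0 pred=T actual=T -> ctr[0]=3
Ev 2: PC=3 idx=0 pred=T actual=N -> ctr[0]=2
Ev 3: PC=0 idx=0 pred=T actual=N -> ctr[0]=1
Ev 4: PC=0 idx=0 pred=N actual=T -> ctr[0]=2
Ev 5: PC=0 idx=0 pred=T actual=N -> ctr[0]=1
Ev 6: PC=0 idx=0 pred=N actual=N -> ctr[0]=0
Ev 7: PC=0 idx=0 pred=N actual=N -> ctr[0]=0
Ev 8: PC=3 idx=0 pred=N actual=T -> ctr[0]=1
Ev 9: PC=3 idx=0 pred=N actual=T -> ctr[0]=2

Answer: 2 3 3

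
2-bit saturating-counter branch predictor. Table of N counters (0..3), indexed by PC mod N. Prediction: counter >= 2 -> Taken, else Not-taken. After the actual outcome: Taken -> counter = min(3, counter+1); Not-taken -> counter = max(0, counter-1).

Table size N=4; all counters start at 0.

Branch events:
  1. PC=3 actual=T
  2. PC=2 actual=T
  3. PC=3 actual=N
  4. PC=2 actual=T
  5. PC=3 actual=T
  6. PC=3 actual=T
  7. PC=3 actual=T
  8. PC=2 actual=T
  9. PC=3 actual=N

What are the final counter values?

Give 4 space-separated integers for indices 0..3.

Answer: 0 0 3 2

Derivation:
Ev 1: PC=3 idx=3 pred=N actual=T -> ctr[3]=1
Ev 2: PC=2 idx=2 pred=N actual=T -> ctr[2]=1
Ev 3: PC=3 idx=3 pred=N actual=N -> ctr[3]=0
Ev 4: PC=2 idx=2 pred=N actual=T -> ctr[2]=2
Ev 5: PC=3 idx=3 pred=N actual=T -> ctr[3]=1
Ev 6: PC=3 idx=3 pred=N actual=T -> ctr[3]=2
Ev 7: PC=3 idx=3 pred=T actual=T -> ctr[3]=3
Ev 8: PC=2 idx=2 pred=T actual=T -> ctr[2]=3
Ev 9: PC=3 idx=3 pred=T actual=N -> ctr[3]=2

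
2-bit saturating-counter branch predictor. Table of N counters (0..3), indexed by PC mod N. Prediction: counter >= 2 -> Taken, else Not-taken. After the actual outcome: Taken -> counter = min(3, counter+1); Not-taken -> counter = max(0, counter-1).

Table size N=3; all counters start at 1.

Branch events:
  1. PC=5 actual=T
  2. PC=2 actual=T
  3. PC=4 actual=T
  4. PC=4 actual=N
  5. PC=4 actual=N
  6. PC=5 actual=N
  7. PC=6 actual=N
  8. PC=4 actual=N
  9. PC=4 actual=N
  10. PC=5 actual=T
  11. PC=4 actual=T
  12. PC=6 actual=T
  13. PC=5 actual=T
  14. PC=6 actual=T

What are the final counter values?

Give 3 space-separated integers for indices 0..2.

Ev 1: PC=5 idx=2 pred=N actual=T -> ctr[2]=2
Ev 2: PC=2 idx=2 pred=T actual=T -> ctr[2]=3
Ev 3: PC=4 idx=1 pred=N actual=T -> ctr[1]=2
Ev 4: PC=4 idx=1 pred=T actual=N -> ctr[1]=1
Ev 5: PC=4 idx=1 pred=N actual=N -> ctr[1]=0
Ev 6: PC=5 idx=2 pred=T actual=N -> ctr[2]=2
Ev 7: PC=6 idx=0 pred=N actual=N -> ctr[0]=0
Ev 8: PC=4 idx=1 pred=N actual=N -> ctr[1]=0
Ev 9: PC=4 idx=1 pred=N actual=N -> ctr[1]=0
Ev 10: PC=5 idx=2 pred=T actual=T -> ctr[2]=3
Ev 11: PC=4 idx=1 pred=N actual=T -> ctr[1]=1
Ev 12: PC=6 idx=0 pred=N actual=T -> ctr[0]=1
Ev 13: PC=5 idx=2 pred=T actual=T -> ctr[2]=3
Ev 14: PC=6 idx=0 pred=N actual=T -> ctr[0]=2

Answer: 2 1 3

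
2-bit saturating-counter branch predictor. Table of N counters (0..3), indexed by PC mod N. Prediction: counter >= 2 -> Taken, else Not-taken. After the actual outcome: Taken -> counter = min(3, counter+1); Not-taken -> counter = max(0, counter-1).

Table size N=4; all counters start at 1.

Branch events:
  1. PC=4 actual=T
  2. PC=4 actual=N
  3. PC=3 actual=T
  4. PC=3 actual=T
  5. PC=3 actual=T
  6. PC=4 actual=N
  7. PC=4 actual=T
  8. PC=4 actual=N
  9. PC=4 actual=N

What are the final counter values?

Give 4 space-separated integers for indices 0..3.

Answer: 0 1 1 3

Derivation:
Ev 1: PC=4 idx=0 pred=N actual=T -> ctr[0]=2
Ev 2: PC=4 idx=0 pred=T actual=N -> ctr[0]=1
Ev 3: PC=3 idx=3 pred=N actual=T -> ctr[3]=2
Ev 4: PC=3 idx=3 pred=T actual=T -> ctr[3]=3
Ev 5: PC=3 idx=3 pred=T actual=T -> ctr[3]=3
Ev 6: PC=4 idx=0 pred=N actual=N -> ctr[0]=0
Ev 7: PC=4 idx=0 pred=N actual=T -> ctr[0]=1
Ev 8: PC=4 idx=0 pred=N actual=N -> ctr[0]=0
Ev 9: PC=4 idx=0 pred=N actual=N -> ctr[0]=0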